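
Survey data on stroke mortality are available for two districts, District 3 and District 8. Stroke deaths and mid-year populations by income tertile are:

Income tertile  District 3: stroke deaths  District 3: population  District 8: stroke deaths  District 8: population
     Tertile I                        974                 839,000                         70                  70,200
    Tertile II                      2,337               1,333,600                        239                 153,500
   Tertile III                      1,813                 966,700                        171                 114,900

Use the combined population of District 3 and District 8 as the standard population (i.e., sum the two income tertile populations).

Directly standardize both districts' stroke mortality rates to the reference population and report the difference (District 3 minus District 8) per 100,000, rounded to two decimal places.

Income-specific rates per 100,000 for District 3: 116.09, 175.24, 187.55.
For District 8: 99.72, 155.70, 148.83.
Combined standard total = 3,477,900; weights = 0.2614, 0.4276, 0.3110.
District 3: 0.2614×116.09 + 0.4276×175.24 + 0.3110×187.55 = 163.6039 per 100,000.
District 8: 0.2614×99.72 + 0.4276×155.70 + 0.3110×148.83 = 138.9264 per 100,000.
Difference = 163.6039 − 138.9264 = 24.6775.

24.68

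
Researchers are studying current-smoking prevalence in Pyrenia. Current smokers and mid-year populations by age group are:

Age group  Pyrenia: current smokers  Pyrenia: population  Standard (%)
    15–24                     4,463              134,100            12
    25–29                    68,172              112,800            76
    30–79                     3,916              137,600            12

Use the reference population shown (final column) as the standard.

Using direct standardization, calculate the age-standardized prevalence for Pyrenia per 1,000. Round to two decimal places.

466.72

Age-specific rates per 1,000 for Pyrenia: 33.281, 604.362, 28.459.
Standard weights: 0.12, 0.76, 0.12.
Standardized rate: 0.1200×33.281 + 0.7600×604.362 + 0.1200×28.459 = 466.7237 per 1,000.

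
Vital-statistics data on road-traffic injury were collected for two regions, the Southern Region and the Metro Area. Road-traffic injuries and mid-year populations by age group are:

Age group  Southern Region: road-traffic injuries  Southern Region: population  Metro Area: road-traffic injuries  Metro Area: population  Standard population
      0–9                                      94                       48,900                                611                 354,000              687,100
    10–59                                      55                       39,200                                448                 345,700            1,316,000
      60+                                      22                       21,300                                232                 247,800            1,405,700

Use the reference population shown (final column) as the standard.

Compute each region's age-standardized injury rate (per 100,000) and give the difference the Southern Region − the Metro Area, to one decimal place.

12.1

Age-specific rates per 100,000 for the Southern Region: 192.23, 140.31, 103.29.
For the Metro Area: 172.60, 129.59, 93.62.
Standard total = 3,408,800; weights = 0.2016, 0.3861, 0.4124.
The Southern Region: 0.2016×192.23 + 0.3861×140.31 + 0.4124×103.29 = 135.5061 per 100,000.
The Metro Area: 0.2016×172.60 + 0.3861×129.59 + 0.4124×93.62 = 123.4285 per 100,000.
Difference = 135.5061 − 123.4285 = 12.0776.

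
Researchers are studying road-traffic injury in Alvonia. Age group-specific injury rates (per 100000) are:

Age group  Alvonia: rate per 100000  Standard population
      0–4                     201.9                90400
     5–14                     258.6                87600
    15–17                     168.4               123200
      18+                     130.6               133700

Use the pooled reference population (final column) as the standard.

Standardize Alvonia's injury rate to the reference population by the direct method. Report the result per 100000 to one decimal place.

181.9

Standard total = 434900; weights = 0.2079, 0.2014, 0.2833, 0.3074.
Standardized rate: 0.2079×201.9 + 0.2014×258.6 + 0.2833×168.4 + 0.3074×130.6 = 181.9113 per 100000.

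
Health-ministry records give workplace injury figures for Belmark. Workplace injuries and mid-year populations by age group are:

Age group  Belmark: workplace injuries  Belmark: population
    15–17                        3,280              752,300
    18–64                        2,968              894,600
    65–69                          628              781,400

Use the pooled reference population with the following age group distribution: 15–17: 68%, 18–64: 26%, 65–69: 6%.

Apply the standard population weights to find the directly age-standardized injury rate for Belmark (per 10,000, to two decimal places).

38.76

Age-specific rates per 10,000 for Belmark: 43.60, 33.18, 8.04.
Standard weights: 0.68, 0.26, 0.06.
Standardized rate: 0.6800×43.60 + 0.2600×33.18 + 0.0600×8.04 = 38.7559 per 10,000.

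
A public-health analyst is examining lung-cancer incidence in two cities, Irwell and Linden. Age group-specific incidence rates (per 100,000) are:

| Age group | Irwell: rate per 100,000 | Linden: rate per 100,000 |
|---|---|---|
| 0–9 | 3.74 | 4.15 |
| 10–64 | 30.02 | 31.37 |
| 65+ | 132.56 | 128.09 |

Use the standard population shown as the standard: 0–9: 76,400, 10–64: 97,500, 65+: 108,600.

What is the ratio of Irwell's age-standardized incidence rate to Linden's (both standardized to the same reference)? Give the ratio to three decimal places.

Standard total = 282,500; weights = 0.2704, 0.3451, 0.3844.
Irwell: 0.2704×3.74 + 0.3451×30.02 + 0.3844×132.56 = 62.3317 per 100,000.
Linden: 0.2704×4.15 + 0.3451×31.37 + 0.3844×128.09 = 61.1901 per 100,000.
Ratio = 62.3317 ÷ 61.1901 = 1.01866.

1.019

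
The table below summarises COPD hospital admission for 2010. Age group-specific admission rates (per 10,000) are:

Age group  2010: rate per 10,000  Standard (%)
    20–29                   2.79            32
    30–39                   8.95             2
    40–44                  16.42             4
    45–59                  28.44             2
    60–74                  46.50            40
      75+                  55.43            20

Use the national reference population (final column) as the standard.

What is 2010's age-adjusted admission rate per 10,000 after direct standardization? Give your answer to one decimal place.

32.0

Standard weights: 0.32, 0.02, 0.04, 0.02, 0.40, 0.20.
Standardized rate: 0.3200×2.79 + 0.0200×8.95 + 0.0400×16.42 + 0.0200×28.44 + 0.4000×46.50 + 0.2000×55.43 = 31.9834 per 10,000.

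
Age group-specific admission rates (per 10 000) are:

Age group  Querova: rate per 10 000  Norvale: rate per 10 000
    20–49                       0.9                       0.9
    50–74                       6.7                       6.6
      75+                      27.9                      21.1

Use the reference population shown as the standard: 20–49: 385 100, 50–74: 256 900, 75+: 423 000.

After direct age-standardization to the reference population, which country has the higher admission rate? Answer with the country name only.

Querova

Standard total = 1 065 000; weights = 0.3616, 0.2412, 0.3972.
Querova: 0.3616×0.9 + 0.2412×6.7 + 0.3972×27.9 = 13.0230 per 10 000.
Norvale: 0.3616×0.9 + 0.2412×6.6 + 0.3972×21.1 = 10.2981 per 10 000.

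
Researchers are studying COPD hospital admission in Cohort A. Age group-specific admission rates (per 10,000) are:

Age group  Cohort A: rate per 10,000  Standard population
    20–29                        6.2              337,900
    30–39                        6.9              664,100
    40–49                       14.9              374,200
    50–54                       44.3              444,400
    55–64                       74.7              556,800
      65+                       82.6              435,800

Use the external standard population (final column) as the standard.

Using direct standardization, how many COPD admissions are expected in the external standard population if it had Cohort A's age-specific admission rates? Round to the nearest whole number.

Expected COPD admissions = Σ (standard pop × age-specific rate ÷ 10,000)
= 337,900×6.2/10,000 + 664,100×6.9/10,000 + 374,200×14.9/10,000 + 444,400×44.3/10,000 + 556,800×74.7/10,000 + 435,800×82.6/10,000
= 209.50 + 458.23 + 557.56 + 1968.69 + 4159.30 + 3599.71 = 10952.98.

10953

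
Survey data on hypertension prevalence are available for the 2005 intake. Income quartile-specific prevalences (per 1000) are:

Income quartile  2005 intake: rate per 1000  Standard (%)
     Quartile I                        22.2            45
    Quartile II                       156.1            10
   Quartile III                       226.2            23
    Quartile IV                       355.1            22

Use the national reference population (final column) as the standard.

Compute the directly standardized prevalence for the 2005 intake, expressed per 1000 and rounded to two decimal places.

155.75

Standard weights: 0.45, 0.10, 0.23, 0.22.
Standardized rate: 0.4500×22.2 + 0.1000×156.1 + 0.2300×226.2 + 0.2200×355.1 = 155.7480 per 1000.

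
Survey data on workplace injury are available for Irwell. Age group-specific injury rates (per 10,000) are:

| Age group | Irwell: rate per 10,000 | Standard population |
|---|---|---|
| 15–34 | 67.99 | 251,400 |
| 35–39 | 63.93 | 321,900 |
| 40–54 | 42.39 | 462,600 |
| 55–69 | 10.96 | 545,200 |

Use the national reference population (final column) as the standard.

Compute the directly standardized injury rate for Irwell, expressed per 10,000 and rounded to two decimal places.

Standard total = 1,581,100; weights = 0.1590, 0.2036, 0.2926, 0.3448.
Standardized rate: 0.1590×67.99 + 0.2036×63.93 + 0.2926×42.39 + 0.3448×10.96 = 40.0081 per 10,000.

40.01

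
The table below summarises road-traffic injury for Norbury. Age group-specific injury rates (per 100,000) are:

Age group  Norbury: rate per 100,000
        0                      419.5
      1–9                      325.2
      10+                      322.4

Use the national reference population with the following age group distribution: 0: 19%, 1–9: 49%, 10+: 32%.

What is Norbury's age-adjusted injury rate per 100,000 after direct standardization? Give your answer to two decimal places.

342.22

Standard weights: 0.19, 0.49, 0.32.
Standardized rate: 0.1900×419.5 + 0.4900×325.2 + 0.3200×322.4 = 342.2210 per 100,000.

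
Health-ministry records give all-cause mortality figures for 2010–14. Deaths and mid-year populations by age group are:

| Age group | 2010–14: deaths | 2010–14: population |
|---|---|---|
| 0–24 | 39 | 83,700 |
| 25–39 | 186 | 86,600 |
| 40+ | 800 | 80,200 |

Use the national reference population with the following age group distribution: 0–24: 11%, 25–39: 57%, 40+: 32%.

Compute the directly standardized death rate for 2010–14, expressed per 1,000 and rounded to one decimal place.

4.5

Age-specific rates per 1,000 for 2010–14: 0.466, 2.148, 9.975.
Standard weights: 0.11, 0.57, 0.32.
Standardized rate: 0.1100×0.466 + 0.5700×2.148 + 0.3200×9.975 = 4.4675 per 1,000.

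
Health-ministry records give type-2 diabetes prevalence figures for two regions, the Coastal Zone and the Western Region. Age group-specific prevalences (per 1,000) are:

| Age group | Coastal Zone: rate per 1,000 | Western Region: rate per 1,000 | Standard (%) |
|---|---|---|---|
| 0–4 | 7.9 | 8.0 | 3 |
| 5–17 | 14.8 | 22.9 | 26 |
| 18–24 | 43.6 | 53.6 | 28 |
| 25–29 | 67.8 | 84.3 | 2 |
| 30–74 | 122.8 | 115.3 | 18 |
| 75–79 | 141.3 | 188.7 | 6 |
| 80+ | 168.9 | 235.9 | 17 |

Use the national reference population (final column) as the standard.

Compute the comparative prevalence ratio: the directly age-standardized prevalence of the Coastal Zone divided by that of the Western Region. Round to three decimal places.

0.809

Standard weights: 0.03, 0.26, 0.28, 0.02, 0.18, 0.06, 0.17.
The Coastal Zone: 0.0300×7.9 + 0.2600×14.8 + 0.2800×43.6 + 0.0200×67.8 + 0.1800×122.8 + 0.0600×141.3 + 0.1700×168.9 = 76.9440 per 1,000.
The Western Region: 0.0300×8.0 + 0.2600×22.9 + 0.2800×53.6 + 0.0200×84.3 + 0.1800×115.3 + 0.0600×188.7 + 0.1700×235.9 = 95.0670 per 1,000.
Ratio = 76.9440 ÷ 95.0670 = 0.80937.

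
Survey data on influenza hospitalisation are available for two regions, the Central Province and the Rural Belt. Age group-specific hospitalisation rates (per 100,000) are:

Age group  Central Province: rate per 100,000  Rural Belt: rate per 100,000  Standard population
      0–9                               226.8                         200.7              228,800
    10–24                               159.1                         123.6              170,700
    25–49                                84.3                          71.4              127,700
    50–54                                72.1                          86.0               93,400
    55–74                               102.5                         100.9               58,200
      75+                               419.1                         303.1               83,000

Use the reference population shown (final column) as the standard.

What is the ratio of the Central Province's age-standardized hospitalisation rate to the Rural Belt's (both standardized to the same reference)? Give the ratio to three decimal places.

Standard total = 761,800; weights = 0.3003, 0.2241, 0.1676, 0.1226, 0.0764, 0.1090.
The Central Province: 0.3003×226.8 + 0.2241×159.1 + 0.1676×84.3 + 0.1226×72.1 + 0.0764×102.5 + 0.1090×419.1 = 180.2314 per 100,000.
The Rural Belt: 0.3003×200.7 + 0.2241×123.6 + 0.1676×71.4 + 0.1226×86.0 + 0.0764×100.9 + 0.1090×303.1 = 151.2189 per 100,000.
Ratio = 180.2314 ÷ 151.2189 = 1.19186.

1.192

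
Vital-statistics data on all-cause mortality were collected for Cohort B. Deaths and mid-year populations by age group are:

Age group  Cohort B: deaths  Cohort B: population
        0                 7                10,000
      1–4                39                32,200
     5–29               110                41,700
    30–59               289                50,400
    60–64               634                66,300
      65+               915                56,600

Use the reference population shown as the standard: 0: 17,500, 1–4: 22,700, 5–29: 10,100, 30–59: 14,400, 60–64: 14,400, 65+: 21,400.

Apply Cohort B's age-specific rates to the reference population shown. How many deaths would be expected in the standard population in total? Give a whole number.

Age-specific rates per 1,000 for Cohort B: 0.700, 1.211, 2.638, 5.734, 9.563, 16.166.
Expected deaths = Σ (standard pop × age-specific rate ÷ 1,000)
= 17,500×0.700/1,000 + 22,700×1.211/1,000 + 10,100×2.638/1,000 + 14,400×5.734/1,000 + 14,400×9.563/1,000 + 21,400×16.166/1,000
= 12.25 + 27.49 + 26.64 + 82.57 + 137.70 + 345.95 = 632.61.

633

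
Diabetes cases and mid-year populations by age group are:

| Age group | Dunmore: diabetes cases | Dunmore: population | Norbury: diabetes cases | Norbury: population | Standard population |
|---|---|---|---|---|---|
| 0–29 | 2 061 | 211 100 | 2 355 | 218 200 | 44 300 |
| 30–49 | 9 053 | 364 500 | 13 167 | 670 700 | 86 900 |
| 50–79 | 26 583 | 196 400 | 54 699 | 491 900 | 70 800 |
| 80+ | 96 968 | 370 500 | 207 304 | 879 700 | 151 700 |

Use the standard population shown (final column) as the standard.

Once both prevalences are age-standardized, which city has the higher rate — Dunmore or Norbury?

Dunmore

Age-specific rates per 1 000 for Dunmore: 9.763, 24.837, 135.351, 261.722.
For Norbury: 10.793, 19.632, 111.199, 235.653.
Standard total = 353 700; weights = 0.1252, 0.2457, 0.2002, 0.4289.
Dunmore: 0.1252×9.763 + 0.2457×24.837 + 0.2002×135.351 + 0.4289×261.722 = 146.6693 per 1 000.
Norbury: 0.1252×10.793 + 0.2457×19.632 + 0.2002×111.199 + 0.4289×235.653 = 129.5041 per 1 000.
The crude rates (117.87 vs 122.77) would put Norbury higher, but that reflects its age composition; once standardized to a common age structure, Dunmore has the higher underlying rate.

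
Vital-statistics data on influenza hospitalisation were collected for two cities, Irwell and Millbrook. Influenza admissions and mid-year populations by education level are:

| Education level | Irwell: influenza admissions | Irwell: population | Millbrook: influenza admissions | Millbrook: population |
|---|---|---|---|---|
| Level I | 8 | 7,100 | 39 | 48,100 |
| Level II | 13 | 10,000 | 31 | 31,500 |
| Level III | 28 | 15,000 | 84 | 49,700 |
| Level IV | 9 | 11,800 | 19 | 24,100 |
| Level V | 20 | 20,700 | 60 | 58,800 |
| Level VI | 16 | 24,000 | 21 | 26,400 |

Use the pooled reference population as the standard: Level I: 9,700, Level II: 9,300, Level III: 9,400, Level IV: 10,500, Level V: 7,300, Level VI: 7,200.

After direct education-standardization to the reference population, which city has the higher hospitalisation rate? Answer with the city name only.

Irwell

Education-specific rates per 100,000 for Irwell: 112.68, 130.00, 186.67, 76.27, 96.62, 66.67.
For Millbrook: 81.08, 98.41, 169.01, 78.84, 102.04, 79.55.
Standard total = 53,400; weights = 0.1816, 0.1742, 0.1760, 0.1966, 0.1367, 0.1348.
Irwell: 0.1816×112.68 + 0.1742×130.00 + 0.1760×186.67 + 0.1966×76.27 + 0.1367×96.62 + 0.1348×66.67 = 113.1608 per 100,000.
Millbrook: 0.1816×81.08 + 0.1742×98.41 + 0.1760×169.01 + 0.1966×78.84 + 0.1367×102.04 + 0.1348×79.55 = 101.7956 per 100,000.
The crude rates (106.09 vs 106.45) would put Millbrook higher, but that reflects its education composition; once standardized to a common education structure, Irwell has the higher underlying rate.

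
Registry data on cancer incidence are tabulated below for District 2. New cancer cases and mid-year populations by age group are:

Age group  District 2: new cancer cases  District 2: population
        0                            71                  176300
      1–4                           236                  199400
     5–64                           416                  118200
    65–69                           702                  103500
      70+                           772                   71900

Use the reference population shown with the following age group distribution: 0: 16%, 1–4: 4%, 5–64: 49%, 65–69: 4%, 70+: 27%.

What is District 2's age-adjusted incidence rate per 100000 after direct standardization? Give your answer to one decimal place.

500.7

Age-specific rates per 100000 for District 2: 40.27, 118.36, 351.95, 678.26, 1073.71.
Standard weights: 0.16, 0.04, 0.49, 0.04, 0.27.
Standardized rate: 0.1600×40.27 + 0.0400×118.36 + 0.4900×351.95 + 0.0400×678.26 + 0.2700×1073.71 = 500.6643 per 100000.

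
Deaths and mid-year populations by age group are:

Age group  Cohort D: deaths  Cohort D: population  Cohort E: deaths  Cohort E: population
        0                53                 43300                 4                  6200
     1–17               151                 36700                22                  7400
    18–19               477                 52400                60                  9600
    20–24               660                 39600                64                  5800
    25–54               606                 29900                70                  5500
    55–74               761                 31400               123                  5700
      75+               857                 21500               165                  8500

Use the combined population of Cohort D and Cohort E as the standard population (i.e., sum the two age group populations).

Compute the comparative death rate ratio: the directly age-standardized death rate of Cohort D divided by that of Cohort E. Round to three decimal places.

1.517

Age-specific rates per 100000 for Cohort D: 122.40, 411.44, 910.31, 1666.67, 2026.76, 2423.57, 3986.05.
For Cohort E: 64.52, 297.30, 625.00, 1103.45, 1272.73, 2157.89, 1941.18.
Combined standard total = 303500; weights = 0.1631, 0.1453, 0.2043, 0.1496, 0.1166, 0.1222, 0.0988.
Cohort D: 0.1631×122.40 + 0.1453×411.44 + 0.2043×910.31 + 0.1496×1666.67 + 0.1166×2026.76 + 0.1222×2423.57 + 0.0988×3986.05 = 1441.6872 per 100000.
Cohort E: 0.1631×64.52 + 0.1453×297.30 + 0.2043×625.00 + 0.1496×1103.45 + 0.1166×1272.73 + 0.1222×2157.89 + 0.0988×1941.18 = 950.5721 per 100000.
Ratio = 1441.6872 ÷ 950.5721 = 1.51665.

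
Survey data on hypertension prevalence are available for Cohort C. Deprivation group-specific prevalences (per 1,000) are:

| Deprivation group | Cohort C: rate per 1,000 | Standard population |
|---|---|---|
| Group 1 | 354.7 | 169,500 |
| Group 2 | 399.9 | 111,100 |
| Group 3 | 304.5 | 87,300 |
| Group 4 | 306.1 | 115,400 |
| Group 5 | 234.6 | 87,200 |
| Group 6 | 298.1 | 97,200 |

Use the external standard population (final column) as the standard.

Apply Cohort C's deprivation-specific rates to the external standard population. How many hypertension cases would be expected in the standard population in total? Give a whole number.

215890

Expected hypertension cases = Σ (standard pop × deprivation-specific rate ÷ 1,000)
= 169,500×354.7/1,000 + 111,100×399.9/1,000 + 87,300×304.5/1,000 + 115,400×306.1/1,000 + 87,200×234.6/1,000 + 97,200×298.1/1,000
= 60121.65 + 44428.89 + 26582.85 + 35323.94 + 20457.12 + 28975.32 = 215889.77.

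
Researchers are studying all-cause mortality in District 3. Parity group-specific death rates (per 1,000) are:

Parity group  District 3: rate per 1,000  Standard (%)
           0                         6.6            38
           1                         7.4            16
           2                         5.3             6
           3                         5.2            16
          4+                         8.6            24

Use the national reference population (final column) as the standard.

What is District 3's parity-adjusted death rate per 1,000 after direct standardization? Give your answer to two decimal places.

6.91

Standard weights: 0.38, 0.16, 0.06, 0.16, 0.24.
Standardized rate: 0.3800×6.6 + 0.1600×7.4 + 0.0600×5.3 + 0.1600×5.2 + 0.2400×8.6 = 6.9060 per 1,000.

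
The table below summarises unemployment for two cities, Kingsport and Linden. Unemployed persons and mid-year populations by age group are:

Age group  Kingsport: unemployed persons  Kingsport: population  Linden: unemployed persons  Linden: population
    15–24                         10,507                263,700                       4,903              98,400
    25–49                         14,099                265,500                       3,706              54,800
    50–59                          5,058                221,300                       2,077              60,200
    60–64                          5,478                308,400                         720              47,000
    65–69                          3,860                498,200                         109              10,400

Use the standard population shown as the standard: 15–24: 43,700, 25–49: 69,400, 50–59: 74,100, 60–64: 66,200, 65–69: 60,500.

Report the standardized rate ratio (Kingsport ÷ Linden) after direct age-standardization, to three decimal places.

Age-specific rates per 1,000 for Kingsport: 39.845, 53.104, 22.856, 17.763, 7.748.
For Linden: 49.827, 67.628, 34.502, 15.319, 10.481.
Standard total = 313,900; weights = 0.1392, 0.2211, 0.2361, 0.2109, 0.1927.
Kingsport: 0.1392×39.845 + 0.2211×53.104 + 0.2361×22.856 + 0.2109×17.763 + 0.1927×7.748 = 27.9224 per 1,000.
Linden: 0.1392×49.827 + 0.2211×67.628 + 0.2361×34.502 + 0.2109×15.319 + 0.1927×10.481 = 35.2839 per 1,000.
Ratio = 27.9224 ÷ 35.2839 = 0.79137.

0.791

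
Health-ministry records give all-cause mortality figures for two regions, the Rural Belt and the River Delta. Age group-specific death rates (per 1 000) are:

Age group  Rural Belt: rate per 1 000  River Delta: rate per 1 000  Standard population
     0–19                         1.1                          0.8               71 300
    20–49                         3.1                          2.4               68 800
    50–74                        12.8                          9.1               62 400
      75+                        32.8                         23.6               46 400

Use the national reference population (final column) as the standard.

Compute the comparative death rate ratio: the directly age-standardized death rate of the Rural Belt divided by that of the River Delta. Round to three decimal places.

1.386

Standard total = 248 900; weights = 0.2865, 0.2764, 0.2507, 0.1864.
The Rural Belt: 0.2865×1.1 + 0.2764×3.1 + 0.2507×12.8 + 0.1864×32.8 = 10.4956 per 1 000.
The River Delta: 0.2865×0.8 + 0.2764×2.4 + 0.2507×9.1 + 0.1864×23.6 = 7.5735 per 1 000.
Ratio = 10.4956 ÷ 7.5735 = 1.38583.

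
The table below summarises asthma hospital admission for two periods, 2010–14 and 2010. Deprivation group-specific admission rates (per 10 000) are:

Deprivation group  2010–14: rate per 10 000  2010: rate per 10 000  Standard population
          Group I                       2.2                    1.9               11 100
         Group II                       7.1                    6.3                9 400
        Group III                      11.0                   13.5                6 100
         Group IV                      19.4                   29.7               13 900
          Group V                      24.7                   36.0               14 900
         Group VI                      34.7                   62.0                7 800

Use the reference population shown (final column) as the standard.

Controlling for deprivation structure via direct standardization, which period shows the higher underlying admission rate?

2010

Standard total = 63 200; weights = 0.1756, 0.1487, 0.0965, 0.2199, 0.2358, 0.1234.
2010–14: 0.1756×2.2 + 0.1487×7.1 + 0.0965×11.0 + 0.2199×19.4 + 0.2358×24.7 + 0.1234×34.7 = 16.8767 per 10 000.
2010: 0.1756×1.9 + 0.1487×6.3 + 0.0965×13.5 + 0.2199×29.7 + 0.2358×36.0 + 0.1234×62.0 = 25.2451 per 10 000.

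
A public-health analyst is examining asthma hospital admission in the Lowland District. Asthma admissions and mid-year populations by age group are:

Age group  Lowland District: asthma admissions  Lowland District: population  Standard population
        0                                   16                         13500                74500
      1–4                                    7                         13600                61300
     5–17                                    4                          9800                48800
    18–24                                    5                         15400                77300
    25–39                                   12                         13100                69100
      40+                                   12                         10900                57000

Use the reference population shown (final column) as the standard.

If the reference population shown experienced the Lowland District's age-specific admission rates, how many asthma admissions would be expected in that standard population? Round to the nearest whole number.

291

Age-specific rates per 10000 for the Lowland District: 11.85, 5.15, 4.08, 3.25, 9.16, 11.01.
Expected asthma admissions = Σ (standard pop × age-specific rate ÷ 10000)
= 74500×11.85/10000 + 61300×5.15/10000 + 48800×4.08/10000 + 77300×3.25/10000 + 69100×9.16/10000 + 57000×11.01/10000
= 88.30 + 31.55 + 19.92 + 25.10 + 63.30 + 62.75 = 290.91.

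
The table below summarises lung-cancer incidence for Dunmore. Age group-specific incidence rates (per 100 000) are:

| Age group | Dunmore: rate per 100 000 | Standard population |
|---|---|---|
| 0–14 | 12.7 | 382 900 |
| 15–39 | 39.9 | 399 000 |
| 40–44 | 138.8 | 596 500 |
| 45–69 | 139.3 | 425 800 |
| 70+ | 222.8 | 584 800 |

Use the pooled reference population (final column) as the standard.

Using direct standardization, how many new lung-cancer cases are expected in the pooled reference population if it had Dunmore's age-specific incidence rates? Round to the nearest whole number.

2932

Expected new lung-cancer cases = Σ (standard pop × age-specific rate ÷ 100 000)
= 382 900×12.7/100 000 + 399 000×39.9/100 000 + 596 500×138.8/100 000 + 425 800×139.3/100 000 + 584 800×222.8/100 000
= 48.63 + 159.20 + 827.94 + 593.14 + 1302.93 = 2931.85.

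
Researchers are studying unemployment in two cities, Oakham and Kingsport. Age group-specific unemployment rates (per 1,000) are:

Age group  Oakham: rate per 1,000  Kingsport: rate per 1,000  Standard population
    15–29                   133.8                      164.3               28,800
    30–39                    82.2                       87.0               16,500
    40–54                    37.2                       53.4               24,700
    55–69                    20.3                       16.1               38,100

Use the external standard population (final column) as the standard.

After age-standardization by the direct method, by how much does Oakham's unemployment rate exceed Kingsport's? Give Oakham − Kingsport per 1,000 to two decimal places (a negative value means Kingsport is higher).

Standard total = 108,100; weights = 0.2664, 0.1526, 0.2285, 0.3525.
Oakham: 0.2664×133.8 + 0.1526×82.2 + 0.2285×37.2 + 0.3525×20.3 = 63.8484 per 1,000.
Kingsport: 0.2664×164.3 + 0.1526×87.0 + 0.2285×53.4 + 0.3525×16.1 = 74.9281 per 1,000.
Difference = 63.8484 − 74.9281 = -11.0797.

-11.08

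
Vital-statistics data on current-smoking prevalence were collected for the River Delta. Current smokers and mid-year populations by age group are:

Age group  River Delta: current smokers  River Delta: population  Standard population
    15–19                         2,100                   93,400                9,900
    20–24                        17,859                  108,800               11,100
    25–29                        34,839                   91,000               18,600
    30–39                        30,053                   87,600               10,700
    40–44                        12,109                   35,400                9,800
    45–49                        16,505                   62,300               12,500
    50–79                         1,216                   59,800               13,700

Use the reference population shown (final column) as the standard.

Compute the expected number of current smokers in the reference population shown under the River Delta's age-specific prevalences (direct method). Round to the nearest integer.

19779

Age-specific rates per 1,000 for the River Delta: 22.484, 164.145, 382.846, 343.071, 342.062, 264.928, 20.334.
Expected current smokers = Σ (standard pop × age-specific rate ÷ 1,000)
= 9,900×22.484/1,000 + 11,100×164.145/1,000 + 18,600×382.846/1,000 + 10,700×343.071/1,000 + 9,800×342.062/1,000 + 12,500×264.928/1,000 + 13,700×20.334/1,000
= 222.59 + 1822.01 + 7120.94 + 3670.86 + 3352.21 + 3311.60 + 278.58 = 19778.79.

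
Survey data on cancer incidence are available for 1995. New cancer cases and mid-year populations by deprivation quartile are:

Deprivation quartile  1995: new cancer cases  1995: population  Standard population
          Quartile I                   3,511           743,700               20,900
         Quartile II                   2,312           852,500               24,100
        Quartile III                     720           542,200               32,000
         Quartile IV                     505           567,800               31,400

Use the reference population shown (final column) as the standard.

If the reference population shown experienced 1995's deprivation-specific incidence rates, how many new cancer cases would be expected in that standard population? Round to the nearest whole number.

Deprivation-specific rates per 100,000 for 1995: 472.10, 271.20, 132.79, 88.94.
Expected new cancer cases = Σ (standard pop × deprivation-specific rate ÷ 100,000)
= 20,900×472.10/100,000 + 24,100×271.20/100,000 + 32,000×132.79/100,000 + 31,400×88.94/100,000
= 98.67 + 65.36 + 42.49 + 27.93 = 234.45.

234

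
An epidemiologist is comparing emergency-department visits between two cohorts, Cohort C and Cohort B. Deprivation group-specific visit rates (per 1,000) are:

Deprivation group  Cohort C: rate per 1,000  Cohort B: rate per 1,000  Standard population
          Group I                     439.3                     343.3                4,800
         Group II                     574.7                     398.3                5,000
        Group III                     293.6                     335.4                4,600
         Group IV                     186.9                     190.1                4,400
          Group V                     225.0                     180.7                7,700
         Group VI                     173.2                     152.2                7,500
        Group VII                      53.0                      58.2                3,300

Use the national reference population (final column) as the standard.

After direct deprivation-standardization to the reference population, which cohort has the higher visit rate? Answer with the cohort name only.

Standard total = 37,300; weights = 0.1287, 0.1340, 0.1233, 0.1180, 0.2064, 0.2011, 0.0885.
Cohort C: 0.1287×439.3 + 0.1340×574.7 + 0.1233×293.6 + 0.1180×186.9 + 0.2064×225.0 + 0.2011×173.2 + 0.0885×53.0 = 277.7871 per 1,000.
Cohort B: 0.1287×343.3 + 0.1340×398.3 + 0.1233×335.4 + 0.1180×190.1 + 0.2064×180.7 + 0.2011×152.2 + 0.0885×58.2 = 234.4121 per 1,000.

Cohort C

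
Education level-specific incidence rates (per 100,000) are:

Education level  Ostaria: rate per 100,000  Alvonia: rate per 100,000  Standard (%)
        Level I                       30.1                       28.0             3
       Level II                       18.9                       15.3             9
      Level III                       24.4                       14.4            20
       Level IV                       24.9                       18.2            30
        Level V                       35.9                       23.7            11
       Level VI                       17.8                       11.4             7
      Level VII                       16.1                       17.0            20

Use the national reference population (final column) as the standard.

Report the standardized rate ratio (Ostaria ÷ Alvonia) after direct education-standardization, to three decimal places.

1.346

Standard weights: 0.03, 0.09, 0.20, 0.30, 0.11, 0.07, 0.20.
Ostaria: 0.0300×30.1 + 0.0900×18.9 + 0.2000×24.4 + 0.3000×24.9 + 0.1100×35.9 + 0.0700×17.8 + 0.2000×16.1 = 23.3690 per 100,000.
Alvonia: 0.0300×28.0 + 0.0900×15.3 + 0.2000×14.4 + 0.3000×18.2 + 0.1100×23.7 + 0.0700×11.4 + 0.2000×17.0 = 17.3620 per 100,000.
Ratio = 23.3690 ÷ 17.3620 = 1.34599.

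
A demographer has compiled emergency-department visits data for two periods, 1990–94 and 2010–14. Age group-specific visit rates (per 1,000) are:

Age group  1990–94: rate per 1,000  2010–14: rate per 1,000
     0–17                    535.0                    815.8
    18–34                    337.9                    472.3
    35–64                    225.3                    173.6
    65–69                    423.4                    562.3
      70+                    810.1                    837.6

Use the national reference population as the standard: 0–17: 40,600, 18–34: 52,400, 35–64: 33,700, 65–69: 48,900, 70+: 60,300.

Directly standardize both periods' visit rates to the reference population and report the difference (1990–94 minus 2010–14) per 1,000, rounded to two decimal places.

Standard total = 235,900; weights = 0.1721, 0.2221, 0.1429, 0.2073, 0.2556.
1990–94: 0.1721×535.0 + 0.2221×337.9 + 0.1429×225.3 + 0.2073×423.4 + 0.2556×810.1 = 494.1622 per 1,000.
2010–14: 0.1721×815.8 + 0.2221×472.3 + 0.1429×173.6 + 0.2073×562.3 + 0.2556×837.6 = 600.7803 per 1,000.
Difference = 494.1622 − 600.7803 = -106.6181.

-106.62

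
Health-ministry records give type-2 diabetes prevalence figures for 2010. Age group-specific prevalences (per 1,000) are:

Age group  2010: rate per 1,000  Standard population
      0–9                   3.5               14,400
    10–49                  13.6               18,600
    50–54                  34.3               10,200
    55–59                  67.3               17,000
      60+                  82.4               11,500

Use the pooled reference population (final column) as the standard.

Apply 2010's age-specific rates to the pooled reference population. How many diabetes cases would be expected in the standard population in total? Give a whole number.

Expected diabetes cases = Σ (standard pop × age-specific rate ÷ 1,000)
= 14,400×3.5/1,000 + 18,600×13.6/1,000 + 10,200×34.3/1,000 + 17,000×67.3/1,000 + 11,500×82.4/1,000
= 50.40 + 252.96 + 349.86 + 1144.10 + 947.60 = 2744.92.

2745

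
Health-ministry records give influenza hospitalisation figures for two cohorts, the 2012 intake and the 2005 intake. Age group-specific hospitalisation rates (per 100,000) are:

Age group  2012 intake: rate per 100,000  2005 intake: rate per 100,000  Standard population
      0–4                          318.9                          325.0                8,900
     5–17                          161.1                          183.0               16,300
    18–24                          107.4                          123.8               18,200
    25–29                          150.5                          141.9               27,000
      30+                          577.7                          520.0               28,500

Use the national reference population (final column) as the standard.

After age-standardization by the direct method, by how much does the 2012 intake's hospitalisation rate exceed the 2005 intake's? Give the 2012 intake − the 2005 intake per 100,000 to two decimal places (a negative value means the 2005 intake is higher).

11.80

Standard total = 98,900; weights = 0.0900, 0.1648, 0.1840, 0.2730, 0.2882.
The 2012 intake: 0.0900×318.9 + 0.1648×161.1 + 0.1840×107.4 + 0.2730×150.5 + 0.2882×577.7 = 282.5760 per 100,000.
The 2005 intake: 0.0900×325.0 + 0.1648×183.0 + 0.1840×123.8 + 0.2730×141.9 + 0.2882×520.0 = 270.7771 per 100,000.
Difference = 282.5760 − 270.7771 = 11.7989.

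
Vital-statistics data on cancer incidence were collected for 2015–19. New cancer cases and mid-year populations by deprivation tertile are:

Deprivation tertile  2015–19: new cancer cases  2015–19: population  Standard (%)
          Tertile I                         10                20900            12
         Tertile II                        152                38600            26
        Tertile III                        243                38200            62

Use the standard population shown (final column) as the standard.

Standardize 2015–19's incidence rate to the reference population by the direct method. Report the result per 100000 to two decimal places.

502.52

Deprivation-specific rates per 100000 for 2015–19: 47.85, 393.78, 636.13.
Standard weights: 0.12, 0.26, 0.62.
Standardized rate: 0.1200×47.85 + 0.2600×393.78 + 0.6200×636.13 = 502.5230 per 100000.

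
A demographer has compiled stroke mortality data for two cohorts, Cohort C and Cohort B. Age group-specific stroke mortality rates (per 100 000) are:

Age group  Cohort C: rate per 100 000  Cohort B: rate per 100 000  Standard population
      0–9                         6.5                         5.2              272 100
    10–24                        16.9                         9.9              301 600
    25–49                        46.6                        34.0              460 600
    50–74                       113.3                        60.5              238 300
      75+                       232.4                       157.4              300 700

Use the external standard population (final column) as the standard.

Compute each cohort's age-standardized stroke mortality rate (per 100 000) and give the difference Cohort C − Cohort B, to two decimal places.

27.59

Standard total = 1 573 300; weights = 0.1729, 0.1917, 0.2928, 0.1515, 0.1911.
Cohort C: 0.1729×6.5 + 0.1917×16.9 + 0.2928×46.6 + 0.1515×113.3 + 0.1911×232.4 = 79.5854 per 100 000.
Cohort B: 0.1729×5.2 + 0.1917×9.9 + 0.2928×34.0 + 0.1515×60.5 + 0.1911×157.4 = 51.9980 per 100 000.
Difference = 79.5854 − 51.9980 = 27.5874.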